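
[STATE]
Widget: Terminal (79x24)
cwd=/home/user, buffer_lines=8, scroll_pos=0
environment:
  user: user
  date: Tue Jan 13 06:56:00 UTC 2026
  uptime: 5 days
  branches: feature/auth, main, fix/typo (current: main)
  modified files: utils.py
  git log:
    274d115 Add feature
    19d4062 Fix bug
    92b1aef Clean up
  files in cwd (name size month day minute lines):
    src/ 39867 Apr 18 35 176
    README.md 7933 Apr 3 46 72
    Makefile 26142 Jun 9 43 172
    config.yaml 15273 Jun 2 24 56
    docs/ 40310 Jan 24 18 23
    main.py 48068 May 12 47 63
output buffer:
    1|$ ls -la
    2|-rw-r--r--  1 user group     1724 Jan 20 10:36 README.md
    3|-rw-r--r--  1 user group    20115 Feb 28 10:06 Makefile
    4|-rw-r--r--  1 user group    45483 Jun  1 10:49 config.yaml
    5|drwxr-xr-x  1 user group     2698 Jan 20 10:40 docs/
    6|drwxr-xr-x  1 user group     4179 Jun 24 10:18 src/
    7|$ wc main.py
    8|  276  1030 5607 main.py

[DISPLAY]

$ ls -la                                                                       
-rw-r--r--  1 user group     1724 Jan 20 10:36 README.md                       
-rw-r--r--  1 user group    20115 Feb 28 10:06 Makefile                        
-rw-r--r--  1 user group    45483 Jun  1 10:49 config.yaml                     
drwxr-xr-x  1 user group     2698 Jan 20 10:40 docs/                           
drwxr-xr-x  1 user group     4179 Jun 24 10:18 src/                            
$ wc main.py                                                                   
  276  1030 5607 main.py                                                       
$ █                                                                            
                                                                               
                                                                               
                                                                               
                                                                               
                                                                               
                                                                               
                                                                               
                                                                               
                                                                               
                                                                               
                                                                               
                                                                               
                                                                               
                                                                               
                                                                               


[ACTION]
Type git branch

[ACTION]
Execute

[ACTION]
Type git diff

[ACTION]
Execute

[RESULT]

$ ls -la                                                                       
-rw-r--r--  1 user group     1724 Jan 20 10:36 README.md                       
-rw-r--r--  1 user group    20115 Feb 28 10:06 Makefile                        
-rw-r--r--  1 user group    45483 Jun  1 10:49 config.yaml                     
drwxr-xr-x  1 user group     2698 Jan 20 10:40 docs/                           
drwxr-xr-x  1 user group     4179 Jun 24 10:18 src/                            
$ wc main.py                                                                   
  276  1030 5607 main.py                                                       
$ git branch                                                                   
  feature/auth                                                                 
* main                                                                         
  fix/typo                                                                     
$ git diff                                                                     
diff --git a/main.py b/main.py                                                 
--- a/main.py                                                                  
+++ b/main.py                                                                  
@@ -1,3 +1,4 @@                                                                
+# updated                                                                     
 import sys                                                                    
$ █                                                                            
                                                                               
                                                                               
                                                                               
                                                                               


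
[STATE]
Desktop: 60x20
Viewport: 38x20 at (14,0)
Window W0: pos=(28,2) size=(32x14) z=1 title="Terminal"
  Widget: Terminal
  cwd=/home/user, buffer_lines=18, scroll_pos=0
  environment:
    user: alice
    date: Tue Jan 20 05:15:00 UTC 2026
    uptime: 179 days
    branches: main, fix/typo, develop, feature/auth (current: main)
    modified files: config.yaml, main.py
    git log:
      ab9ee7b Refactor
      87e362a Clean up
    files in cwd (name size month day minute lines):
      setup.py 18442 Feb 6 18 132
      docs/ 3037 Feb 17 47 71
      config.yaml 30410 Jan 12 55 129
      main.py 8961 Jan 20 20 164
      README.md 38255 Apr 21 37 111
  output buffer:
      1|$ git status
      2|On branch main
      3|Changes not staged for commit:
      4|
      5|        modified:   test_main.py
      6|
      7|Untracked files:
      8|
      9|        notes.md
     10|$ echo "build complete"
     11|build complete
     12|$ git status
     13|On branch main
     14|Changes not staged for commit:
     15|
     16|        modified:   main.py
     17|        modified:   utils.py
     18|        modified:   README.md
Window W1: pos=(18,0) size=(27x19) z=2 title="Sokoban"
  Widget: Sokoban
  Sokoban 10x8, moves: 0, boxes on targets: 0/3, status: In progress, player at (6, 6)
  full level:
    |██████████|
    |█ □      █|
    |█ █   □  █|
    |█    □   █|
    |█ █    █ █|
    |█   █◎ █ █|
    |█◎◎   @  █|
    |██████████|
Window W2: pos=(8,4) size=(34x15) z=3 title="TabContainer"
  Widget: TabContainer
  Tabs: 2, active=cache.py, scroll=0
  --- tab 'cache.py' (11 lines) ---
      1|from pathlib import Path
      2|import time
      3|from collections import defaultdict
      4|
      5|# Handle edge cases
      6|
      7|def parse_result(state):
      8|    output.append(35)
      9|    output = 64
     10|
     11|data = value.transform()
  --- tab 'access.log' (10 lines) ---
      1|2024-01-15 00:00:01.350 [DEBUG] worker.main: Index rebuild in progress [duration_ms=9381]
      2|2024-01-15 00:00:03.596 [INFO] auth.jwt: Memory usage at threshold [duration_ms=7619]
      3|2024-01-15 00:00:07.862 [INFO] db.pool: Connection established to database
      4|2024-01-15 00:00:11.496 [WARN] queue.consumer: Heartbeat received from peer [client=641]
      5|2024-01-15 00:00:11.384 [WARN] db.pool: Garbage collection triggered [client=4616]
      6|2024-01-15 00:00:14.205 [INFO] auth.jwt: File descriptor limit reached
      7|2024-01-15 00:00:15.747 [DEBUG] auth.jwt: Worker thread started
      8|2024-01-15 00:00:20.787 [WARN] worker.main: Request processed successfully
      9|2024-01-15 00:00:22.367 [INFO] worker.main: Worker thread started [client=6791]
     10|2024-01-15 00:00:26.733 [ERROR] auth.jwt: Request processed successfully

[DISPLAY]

    ┏━━━━━━━━━━━━━━━━━━━━━━━━━┓       
    ┃ Sokoban                 ┃       
    ┠─────────────────────────┨━━━━━━━
    ┃██████████               ┃       
━━━━━━━━━━━━━━━━━━━━━━━━━━━┓  ┃───────
ontainer                   ┃  ┃       
───────────────────────────┨  ┃       
e.py]│ access.log          ┃  ┃ed for 
───────────────────────────┃  ┃       
pathlib import Path        ┃  ┃:   tes
t time                     ┃  ┃       
collections import defaultd┃  ┃       
                           ┃  ┃       
dle edge cases             ┃  ┃       
                           ┃  ┃mplete"
arse_result(state):        ┃  ┃━━━━━━━
utput.append(35)           ┃  ┃       
utput = 64                 ┃  ┃       
━━━━━━━━━━━━━━━━━━━━━━━━━━━┛━━┛       
                                      


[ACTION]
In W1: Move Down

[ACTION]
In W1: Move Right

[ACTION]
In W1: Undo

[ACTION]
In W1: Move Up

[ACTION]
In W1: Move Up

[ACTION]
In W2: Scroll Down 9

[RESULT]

    ┏━━━━━━━━━━━━━━━━━━━━━━━━━┓       
    ┃ Sokoban                 ┃       
    ┠─────────────────────────┨━━━━━━━
    ┃██████████               ┃       
━━━━━━━━━━━━━━━━━━━━━━━━━━━┓  ┃───────
ontainer                   ┃  ┃       
───────────────────────────┨  ┃       
e.py]│ access.log          ┃  ┃ed for 
───────────────────────────┃  ┃       
                           ┃  ┃:   tes
= value.transform()        ┃  ┃       
                           ┃  ┃       
                           ┃  ┃       
                           ┃  ┃       
                           ┃  ┃mplete"
                           ┃  ┃━━━━━━━
                           ┃  ┃       
                           ┃  ┃       
━━━━━━━━━━━━━━━━━━━━━━━━━━━┛━━┛       
                                      


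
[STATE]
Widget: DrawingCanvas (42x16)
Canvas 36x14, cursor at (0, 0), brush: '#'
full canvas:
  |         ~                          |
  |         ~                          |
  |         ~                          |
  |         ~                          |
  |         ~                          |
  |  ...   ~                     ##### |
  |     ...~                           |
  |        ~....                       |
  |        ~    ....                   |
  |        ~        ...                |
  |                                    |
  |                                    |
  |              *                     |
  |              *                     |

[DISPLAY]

+        ~                                
         ~                                
         ~                                
         ~                                
         ~                                
  ...   ~                     #####       
     ...~                                 
        ~....                             
        ~    ....                         
        ~        ...                      
                                          
                                          
              *                           
              *                           
                                          
                                          


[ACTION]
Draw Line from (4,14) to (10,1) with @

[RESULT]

+        ~                                
         ~                                
         ~                                
         ~                                
         ~   @@                           
  ...   ~  @@                 #####       
     ...~@@                               
       @@....                             
     @@ ~    ....                         
   @@   ~        ...                      
 @@                                       
                                          
              *                           
              *                           
                                          
                                          


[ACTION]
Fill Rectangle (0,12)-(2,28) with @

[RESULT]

+        ~  @@@@@@@@@@@@@@@@@             
         ~  @@@@@@@@@@@@@@@@@             
         ~  @@@@@@@@@@@@@@@@@             
         ~                                
         ~   @@                           
  ...   ~  @@                 #####       
     ...~@@                               
       @@....                             
     @@ ~    ....                         
   @@   ~        ...                      
 @@                                       
                                          
              *                           
              *                           
                                          
                                          


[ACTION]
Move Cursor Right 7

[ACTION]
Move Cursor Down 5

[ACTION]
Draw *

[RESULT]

         ~  @@@@@@@@@@@@@@@@@             
         ~  @@@@@@@@@@@@@@@@@             
         ~  @@@@@@@@@@@@@@@@@             
         ~                                
         ~   @@                           
  ...  *~  @@                 #####       
     ...~@@                               
       @@....                             
     @@ ~    ....                         
   @@   ~        ...                      
 @@                                       
                                          
              *                           
              *                           
                                          
                                          


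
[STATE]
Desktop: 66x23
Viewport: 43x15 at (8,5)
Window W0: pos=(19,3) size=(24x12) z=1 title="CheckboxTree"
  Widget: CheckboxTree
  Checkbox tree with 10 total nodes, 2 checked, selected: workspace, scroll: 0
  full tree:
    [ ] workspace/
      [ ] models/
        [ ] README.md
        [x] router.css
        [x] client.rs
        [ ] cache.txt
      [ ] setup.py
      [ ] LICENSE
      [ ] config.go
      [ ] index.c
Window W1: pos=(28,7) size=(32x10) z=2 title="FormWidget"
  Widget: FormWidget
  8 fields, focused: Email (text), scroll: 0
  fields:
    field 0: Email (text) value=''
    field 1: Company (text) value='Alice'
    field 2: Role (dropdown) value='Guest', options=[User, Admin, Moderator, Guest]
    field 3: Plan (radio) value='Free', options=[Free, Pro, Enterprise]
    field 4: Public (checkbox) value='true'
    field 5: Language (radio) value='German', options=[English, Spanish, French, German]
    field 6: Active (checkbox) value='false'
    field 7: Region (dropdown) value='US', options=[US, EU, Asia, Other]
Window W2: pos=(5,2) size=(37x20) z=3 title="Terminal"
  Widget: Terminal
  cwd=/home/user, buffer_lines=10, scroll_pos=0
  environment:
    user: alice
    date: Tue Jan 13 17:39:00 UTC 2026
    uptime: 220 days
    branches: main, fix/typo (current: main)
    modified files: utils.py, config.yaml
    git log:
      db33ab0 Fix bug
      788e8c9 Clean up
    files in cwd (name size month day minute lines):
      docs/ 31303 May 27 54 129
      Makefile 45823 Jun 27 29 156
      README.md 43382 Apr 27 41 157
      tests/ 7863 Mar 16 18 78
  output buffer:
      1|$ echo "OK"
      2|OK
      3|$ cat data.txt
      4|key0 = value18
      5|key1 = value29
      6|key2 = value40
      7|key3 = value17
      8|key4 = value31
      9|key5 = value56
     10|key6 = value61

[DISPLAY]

echo "OK"                        ┃┨        
                                 ┃┃        
cat data.txt                     ┃━━━━━━━━━
y0 = value18                     ┃         
y1 = value29                     ┃─────────
y2 = value40                     ┃ [       
y3 = value17                     ┃ [Alice  
y4 = value31                     ┃ [Guest  
y5 = value56                     ┃ (●) Free
y6 = value61                     ┃ [x]     
█                                ┃ ( ) Engl
                                 ┃━━━━━━━━━
                                 ┃         
                                 ┃         
                                 ┃         


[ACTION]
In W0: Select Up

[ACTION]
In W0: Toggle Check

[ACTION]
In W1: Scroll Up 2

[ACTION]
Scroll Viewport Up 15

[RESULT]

                                           
                                           
━━━━━━━━━━━━━━━━━━━━━━━━━━━━━━━━━┓         
erminal                          ┃┓        
─────────────────────────────────┨┃        
echo "OK"                        ┃┨        
                                 ┃┃        
cat data.txt                     ┃━━━━━━━━━
y0 = value18                     ┃         
y1 = value29                     ┃─────────
y2 = value40                     ┃ [       
y3 = value17                     ┃ [Alice  
y4 = value31                     ┃ [Guest  
y5 = value56                     ┃ (●) Free
y6 = value61                     ┃ [x]     


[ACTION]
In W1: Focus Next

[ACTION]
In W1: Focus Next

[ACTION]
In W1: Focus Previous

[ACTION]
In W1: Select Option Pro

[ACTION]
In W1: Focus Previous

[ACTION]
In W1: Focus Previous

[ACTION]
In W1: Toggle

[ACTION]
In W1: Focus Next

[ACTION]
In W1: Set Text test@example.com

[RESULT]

                                           
                                           
━━━━━━━━━━━━━━━━━━━━━━━━━━━━━━━━━┓         
erminal                          ┃┓        
─────────────────────────────────┨┃        
echo "OK"                        ┃┨        
                                 ┃┃        
cat data.txt                     ┃━━━━━━━━━
y0 = value18                     ┃         
y1 = value29                     ┃─────────
y2 = value40                     ┃ [test@ex
y3 = value17                     ┃ [Alice  
y4 = value31                     ┃ [Guest  
y5 = value56                     ┃ (●) Free
y6 = value61                     ┃ [x]     


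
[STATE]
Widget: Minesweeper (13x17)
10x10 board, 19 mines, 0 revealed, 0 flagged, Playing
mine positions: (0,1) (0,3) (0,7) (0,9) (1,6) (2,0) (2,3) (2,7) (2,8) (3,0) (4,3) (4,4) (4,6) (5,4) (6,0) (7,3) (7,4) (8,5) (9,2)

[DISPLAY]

■■■■■■■■■■   
■■■■■■■■■■   
■■■■■■■■■■   
■■■■■■■■■■   
■■■■■■■■■■   
■■■■■■■■■■   
■■■■■■■■■■   
■■■■■■■■■■   
■■■■■■■■■■   
■■■■■■■■■■   
             
             
             
             
             
             
             


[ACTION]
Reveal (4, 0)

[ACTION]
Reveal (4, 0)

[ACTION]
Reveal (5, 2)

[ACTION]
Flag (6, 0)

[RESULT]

■■■■■■■■■■   
■■■■■■■■■■   
■■■■■■■■■■   
■■■■■■■■■■   
1■■■■■■■■■   
■■1■■■■■■■   
⚑■■■■■■■■■   
■■■■■■■■■■   
■■■■■■■■■■   
■■■■■■■■■■   
             
             
             
             
             
             
             


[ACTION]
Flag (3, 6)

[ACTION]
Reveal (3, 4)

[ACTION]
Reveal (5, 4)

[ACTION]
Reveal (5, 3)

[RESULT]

■✹■✹■■■✹■✹   
■■■■■■✹■■■   
✹■■✹■■■✹✹■   
✹■■■3■⚑■■■   
1■■✹✹■✹■■■   
■■1■✹■■■■■   
✹■■■■■■■■■   
■■■✹✹■■■■■   
■■■■■✹■■■■   
■■✹■■■■■■■   
             
             
             
             
             
             
             


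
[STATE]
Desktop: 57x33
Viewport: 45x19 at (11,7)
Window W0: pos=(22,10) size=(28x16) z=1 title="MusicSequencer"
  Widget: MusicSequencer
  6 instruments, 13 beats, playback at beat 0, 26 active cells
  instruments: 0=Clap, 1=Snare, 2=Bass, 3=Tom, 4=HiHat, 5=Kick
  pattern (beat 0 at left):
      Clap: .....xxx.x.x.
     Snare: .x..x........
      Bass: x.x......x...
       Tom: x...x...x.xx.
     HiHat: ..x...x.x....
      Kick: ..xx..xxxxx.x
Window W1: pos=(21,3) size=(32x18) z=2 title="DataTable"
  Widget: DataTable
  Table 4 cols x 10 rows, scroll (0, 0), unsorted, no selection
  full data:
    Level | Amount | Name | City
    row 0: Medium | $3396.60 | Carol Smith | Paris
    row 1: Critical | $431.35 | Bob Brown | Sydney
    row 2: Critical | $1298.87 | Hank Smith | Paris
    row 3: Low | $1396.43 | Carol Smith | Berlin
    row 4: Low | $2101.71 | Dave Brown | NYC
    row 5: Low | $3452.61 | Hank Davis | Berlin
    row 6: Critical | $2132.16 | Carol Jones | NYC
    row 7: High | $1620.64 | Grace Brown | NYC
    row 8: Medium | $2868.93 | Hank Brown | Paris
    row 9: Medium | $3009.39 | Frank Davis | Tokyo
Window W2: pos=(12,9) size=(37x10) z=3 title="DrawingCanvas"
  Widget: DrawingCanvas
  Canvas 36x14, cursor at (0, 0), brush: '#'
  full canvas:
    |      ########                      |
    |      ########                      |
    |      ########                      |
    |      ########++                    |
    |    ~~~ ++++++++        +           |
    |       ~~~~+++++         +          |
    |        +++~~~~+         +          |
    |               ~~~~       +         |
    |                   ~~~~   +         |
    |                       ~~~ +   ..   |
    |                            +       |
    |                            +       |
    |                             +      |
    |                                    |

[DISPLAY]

          ┃────────┼────────┼───────────┼┃   
          ┃Medium  │$3396.60│Carol Smith│┃   
 ┏━━━━━━━━━━━━━━━━━━━━━━━━━━━━━━━━━━━┓  │┃   
 ┃ DrawingCanvas                     ┃h │┃   
 ┠───────────────────────────────────┨th│┃   
 ┃+     ########                     ┃n │┃   
 ┃      ########                     ┃s │┃   
 ┃      ########                     ┃es│┃   
 ┃      ########++                   ┃wn│┃   
 ┃    ~~~ ++++++++        +          ┃n │┃   
 ┃       ~~~~+++++         +         ┃is│┃   
 ┗━━━━━━━━━━━━━━━━━━━━━━━━━━━━━━━━━━━┛   ┃   
          ┃                              ┃   
          ┗━━━━━━━━━━━━━━━━━━━━━━━━━━━━━━┛   
           ┃                          ┃      
           ┃                          ┃      
           ┃                          ┃      
           ┃                          ┃      
           ┗━━━━━━━━━━━━━━━━━━━━━━━━━━┛      


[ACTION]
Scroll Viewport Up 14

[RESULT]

                                             
                                             
                                             
          ┏━━━━━━━━━━━━━━━━━━━━━━━━━━━━━━┓   
          ┃ DataTable                    ┃   
          ┠──────────────────────────────┨   
          ┃Level   │Amount  │Name       │┃   
          ┃────────┼────────┼───────────┼┃   
          ┃Medium  │$3396.60│Carol Smith│┃   
 ┏━━━━━━━━━━━━━━━━━━━━━━━━━━━━━━━━━━━┓  │┃   
 ┃ DrawingCanvas                     ┃h │┃   
 ┠───────────────────────────────────┨th│┃   
 ┃+     ########                     ┃n │┃   
 ┃      ########                     ┃s │┃   
 ┃      ########                     ┃es│┃   
 ┃      ########++                   ┃wn│┃   
 ┃    ~~~ ++++++++        +          ┃n │┃   
 ┃       ~~~~+++++         +         ┃is│┃   
 ┗━━━━━━━━━━━━━━━━━━━━━━━━━━━━━━━━━━━┛   ┃   


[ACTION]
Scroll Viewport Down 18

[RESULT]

 ┃      ########                     ┃es│┃   
 ┃      ########++                   ┃wn│┃   
 ┃    ~~~ ++++++++        +          ┃n │┃   
 ┃       ~~~~+++++         +         ┃is│┃   
 ┗━━━━━━━━━━━━━━━━━━━━━━━━━━━━━━━━━━━┛   ┃   
          ┃                              ┃   
          ┗━━━━━━━━━━━━━━━━━━━━━━━━━━━━━━┛   
           ┃                          ┃      
           ┃                          ┃      
           ┃                          ┃      
           ┃                          ┃      
           ┗━━━━━━━━━━━━━━━━━━━━━━━━━━┛      
                                             
                                             
                                             
                                             
                                             
                                             
                                             


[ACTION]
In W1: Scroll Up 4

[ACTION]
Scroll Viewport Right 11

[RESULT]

┃      ########                     ┃es│┃    
┃      ########++                   ┃wn│┃    
┃    ~~~ ++++++++        +          ┃n │┃    
┃       ~~~~+++++         +         ┃is│┃    
┗━━━━━━━━━━━━━━━━━━━━━━━━━━━━━━━━━━━┛   ┃    
         ┃                              ┃    
         ┗━━━━━━━━━━━━━━━━━━━━━━━━━━━━━━┛    
          ┃                          ┃       
          ┃                          ┃       
          ┃                          ┃       
          ┃                          ┃       
          ┗━━━━━━━━━━━━━━━━━━━━━━━━━━┛       
                                             
                                             
                                             
                                             
                                             
                                             
                                             


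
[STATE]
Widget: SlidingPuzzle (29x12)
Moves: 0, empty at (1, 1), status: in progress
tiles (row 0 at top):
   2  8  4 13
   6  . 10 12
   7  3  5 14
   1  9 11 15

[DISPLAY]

┌────┬────┬────┬────┐        
│  2 │  8 │  4 │ 13 │        
├────┼────┼────┼────┤        
│  6 │    │ 10 │ 12 │        
├────┼────┼────┼────┤        
│  7 │  3 │  5 │ 14 │        
├────┼────┼────┼────┤        
│  1 │  9 │ 11 │ 15 │        
└────┴────┴────┴────┘        
Moves: 0                     
                             
                             


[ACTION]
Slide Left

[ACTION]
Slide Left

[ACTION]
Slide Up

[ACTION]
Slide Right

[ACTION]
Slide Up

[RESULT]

┌────┬────┬────┬────┐        
│  2 │  8 │  4 │ 13 │        
├────┼────┼────┼────┤        
│  6 │ 10 │ 12 │ 14 │        
├────┼────┼────┼────┤        
│  7 │  3 │ 11 │  5 │        
├────┼────┼────┼────┤        
│  1 │  9 │    │ 15 │        
└────┴────┴────┴────┘        
Moves: 5                     
                             
                             


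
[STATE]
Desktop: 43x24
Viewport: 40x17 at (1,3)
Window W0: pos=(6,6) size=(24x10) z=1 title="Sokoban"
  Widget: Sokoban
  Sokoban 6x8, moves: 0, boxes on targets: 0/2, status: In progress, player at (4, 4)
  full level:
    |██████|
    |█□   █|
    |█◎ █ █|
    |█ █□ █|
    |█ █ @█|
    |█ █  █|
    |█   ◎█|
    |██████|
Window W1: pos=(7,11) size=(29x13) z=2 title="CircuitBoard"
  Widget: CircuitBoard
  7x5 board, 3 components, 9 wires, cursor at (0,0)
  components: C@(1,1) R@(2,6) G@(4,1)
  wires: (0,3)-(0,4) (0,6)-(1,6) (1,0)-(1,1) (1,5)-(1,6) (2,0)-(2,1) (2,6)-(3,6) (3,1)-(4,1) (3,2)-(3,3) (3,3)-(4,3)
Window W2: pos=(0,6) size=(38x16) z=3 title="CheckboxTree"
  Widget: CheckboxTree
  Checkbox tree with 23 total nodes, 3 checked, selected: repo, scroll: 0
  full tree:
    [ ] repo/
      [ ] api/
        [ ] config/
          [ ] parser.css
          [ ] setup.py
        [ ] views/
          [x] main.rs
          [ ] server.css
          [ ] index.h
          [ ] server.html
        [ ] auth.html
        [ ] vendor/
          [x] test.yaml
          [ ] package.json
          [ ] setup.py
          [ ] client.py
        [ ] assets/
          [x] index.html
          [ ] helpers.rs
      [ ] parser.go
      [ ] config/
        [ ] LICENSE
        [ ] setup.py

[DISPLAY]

                                        
                                        
                                        
━━━━━━━━━━━━━━━━━━━━━━━━━━━━━━━━━━━━┓   
 CheckboxTree                       ┃   
────────────────────────────────────┨   
>[-] repo/                          ┃   
   [-] api/                         ┃   
     [ ] config/                    ┃   
       [ ] parser.css               ┃   
       [ ] setup.py                 ┃   
     [-] views/                     ┃   
       [x] main.rs                  ┃   
       [ ] server.css               ┃   
       [ ] index.h                  ┃   
       [ ] server.html              ┃   
     [ ] auth.html                  ┃   


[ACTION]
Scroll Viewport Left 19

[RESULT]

                                        
                                        
                                        
┏━━━━━━━━━━━━━━━━━━━━━━━━━━━━━━━━━━━━┓  
┃ CheckboxTree                       ┃  
┠────────────────────────────────────┨  
┃>[-] repo/                          ┃  
┃   [-] api/                         ┃  
┃     [ ] config/                    ┃  
┃       [ ] parser.css               ┃  
┃       [ ] setup.py                 ┃  
┃     [-] views/                     ┃  
┃       [x] main.rs                  ┃  
┃       [ ] server.css               ┃  
┃       [ ] index.h                  ┃  
┃       [ ] server.html              ┃  
┃     [ ] auth.html                  ┃  


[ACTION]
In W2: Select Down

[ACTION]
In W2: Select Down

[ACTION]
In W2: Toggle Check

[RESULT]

                                        
                                        
                                        
┏━━━━━━━━━━━━━━━━━━━━━━━━━━━━━━━━━━━━┓  
┃ CheckboxTree                       ┃  
┠────────────────────────────────────┨  
┃ [-] repo/                          ┃  
┃   [-] api/                         ┃  
┃>    [x] config/                    ┃  
┃       [x] parser.css               ┃  
┃       [x] setup.py                 ┃  
┃     [-] views/                     ┃  
┃       [x] main.rs                  ┃  
┃       [ ] server.css               ┃  
┃       [ ] index.h                  ┃  
┃       [ ] server.html              ┃  
┃     [ ] auth.html                  ┃  


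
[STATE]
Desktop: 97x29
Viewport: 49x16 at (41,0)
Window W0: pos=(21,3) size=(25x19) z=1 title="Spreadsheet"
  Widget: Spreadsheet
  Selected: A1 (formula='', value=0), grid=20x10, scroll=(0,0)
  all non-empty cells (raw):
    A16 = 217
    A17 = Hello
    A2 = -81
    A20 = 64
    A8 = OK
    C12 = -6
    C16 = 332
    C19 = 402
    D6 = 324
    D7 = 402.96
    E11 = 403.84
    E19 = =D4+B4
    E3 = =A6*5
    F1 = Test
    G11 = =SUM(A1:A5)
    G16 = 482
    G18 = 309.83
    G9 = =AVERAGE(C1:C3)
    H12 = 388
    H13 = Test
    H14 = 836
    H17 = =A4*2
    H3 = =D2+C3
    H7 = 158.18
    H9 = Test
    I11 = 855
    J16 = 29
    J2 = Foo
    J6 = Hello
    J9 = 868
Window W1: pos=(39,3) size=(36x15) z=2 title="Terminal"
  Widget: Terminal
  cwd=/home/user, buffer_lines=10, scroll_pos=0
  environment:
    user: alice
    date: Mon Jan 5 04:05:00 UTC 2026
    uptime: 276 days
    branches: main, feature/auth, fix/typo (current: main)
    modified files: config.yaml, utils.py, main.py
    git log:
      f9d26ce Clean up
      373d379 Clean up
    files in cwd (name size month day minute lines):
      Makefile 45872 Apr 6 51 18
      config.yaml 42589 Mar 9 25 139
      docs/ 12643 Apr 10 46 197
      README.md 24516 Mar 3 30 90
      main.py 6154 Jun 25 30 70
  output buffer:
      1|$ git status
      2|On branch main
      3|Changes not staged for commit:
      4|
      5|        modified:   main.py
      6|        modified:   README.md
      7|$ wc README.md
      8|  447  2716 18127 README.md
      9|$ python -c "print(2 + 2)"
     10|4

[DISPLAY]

                                                 
                                                 
                                                 
━━━━━━━━━━━━━━━━━━━━━━━━━━━━━━━━━┓               
Terminal                         ┃               
─────────────────────────────────┨               
 git status                      ┃               
n branch main                    ┃               
hanges not staged for commit:    ┃               
                                 ┃               
       modified:   main.py       ┃               
       modified:   README.md     ┃               
 wc README.md                    ┃               
 447  2716 18127 README.md       ┃               
 python -c "print(2 + 2)"        ┃               
                                 ┃               


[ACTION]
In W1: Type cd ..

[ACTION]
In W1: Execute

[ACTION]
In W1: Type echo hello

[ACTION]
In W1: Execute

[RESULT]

                                                 
                                                 
                                                 
━━━━━━━━━━━━━━━━━━━━━━━━━━━━━━━━━┓               
Terminal                         ┃               
─────────────────────────────────┨               
       modified:   main.py       ┃               
       modified:   README.md     ┃               
 wc README.md                    ┃               
 447  2716 18127 README.md       ┃               
 python -c "print(2 + 2)"        ┃               
                                 ┃               
 cd ..                           ┃               
                                 ┃               
 echo hello                      ┃               
ello                             ┃               


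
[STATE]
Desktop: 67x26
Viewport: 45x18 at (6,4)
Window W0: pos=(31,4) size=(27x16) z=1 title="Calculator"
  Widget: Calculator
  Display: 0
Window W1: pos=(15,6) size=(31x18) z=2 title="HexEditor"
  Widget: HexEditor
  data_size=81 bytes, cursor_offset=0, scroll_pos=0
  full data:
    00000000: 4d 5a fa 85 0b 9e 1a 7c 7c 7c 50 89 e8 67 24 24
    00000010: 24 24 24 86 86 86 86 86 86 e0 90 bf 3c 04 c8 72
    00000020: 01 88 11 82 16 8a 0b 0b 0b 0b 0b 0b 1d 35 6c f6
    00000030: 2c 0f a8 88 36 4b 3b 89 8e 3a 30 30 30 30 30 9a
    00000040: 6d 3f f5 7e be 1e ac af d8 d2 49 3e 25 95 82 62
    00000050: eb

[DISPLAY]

                         ┏━━━━━━━━━━━━━━━━━━━
                         ┃ Calculator        
         ┏━━━━━━━━━━━━━━━━━━━━━━━━━━━━━┓─────
         ┃ HexEditor                   ┃     
         ┠─────────────────────────────┨──┐  
         ┃00000000  4D 5a fa 85 0b 9e 1┃÷ │  
         ┃00000010  24 24 24 86 86 86 8┃──┤  
         ┃00000020  01 88 11 82 16 8a 0┃× │  
         ┃00000030  2c 0f a8 88 36 4b 3┃──┤  
         ┃00000040  6d 3f f5 7e be 1e a┃- │  
         ┃00000050  eb                 ┃──┤  
         ┃                             ┃+ │  
         ┃                             ┃──┤  
         ┃                             ┃M+│  
         ┃                             ┃──┘  
         ┃                             ┃━━━━━
         ┃                             ┃     
         ┃                             ┃     


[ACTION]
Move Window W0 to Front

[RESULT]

                         ┏━━━━━━━━━━━━━━━━━━━
                         ┃ Calculator        
         ┏━━━━━━━━━━━━━━━┠───────────────────
         ┃ HexEditor     ┃                   
         ┠───────────────┃┌───┬───┬───┬───┐  
         ┃00000000  4D 5a┃│ 7 │ 8 │ 9 │ ÷ │  
         ┃00000010  24 24┃├───┼───┼───┼───┤  
         ┃00000020  01 88┃│ 4 │ 5 │ 6 │ × │  
         ┃00000030  2c 0f┃├───┼───┼───┼───┤  
         ┃00000040  6d 3f┃│ 1 │ 2 │ 3 │ - │  
         ┃00000050  eb   ┃├───┼───┼───┼───┤  
         ┃               ┃│ 0 │ . │ = │ + │  
         ┃               ┃├───┼───┼───┼───┤  
         ┃               ┃│ C │ MC│ MR│ M+│  
         ┃               ┃└───┴───┴───┴───┘  
         ┃               ┗━━━━━━━━━━━━━━━━━━━
         ┃                             ┃     
         ┃                             ┃     


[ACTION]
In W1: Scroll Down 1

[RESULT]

                         ┏━━━━━━━━━━━━━━━━━━━
                         ┃ Calculator        
         ┏━━━━━━━━━━━━━━━┠───────────────────
         ┃ HexEditor     ┃                   
         ┠───────────────┃┌───┬───┬───┬───┐  
         ┃00000010  24 24┃│ 7 │ 8 │ 9 │ ÷ │  
         ┃00000020  01 88┃├───┼───┼───┼───┤  
         ┃00000030  2c 0f┃│ 4 │ 5 │ 6 │ × │  
         ┃00000040  6d 3f┃├───┼───┼───┼───┤  
         ┃00000050  eb   ┃│ 1 │ 2 │ 3 │ - │  
         ┃               ┃├───┼───┼───┼───┤  
         ┃               ┃│ 0 │ . │ = │ + │  
         ┃               ┃├───┼───┼───┼───┤  
         ┃               ┃│ C │ MC│ MR│ M+│  
         ┃               ┃└───┴───┴───┴───┘  
         ┃               ┗━━━━━━━━━━━━━━━━━━━
         ┃                             ┃     
         ┃                             ┃     
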